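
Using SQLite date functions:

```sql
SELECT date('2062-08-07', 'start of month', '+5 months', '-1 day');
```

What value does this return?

2062-12-31

`start of month` rewinds 2062-08-07 to 2062-08-01.
Adding +5 months to 2062-08-01 gives 2063-01-01.
Going back 1 day from 2063-01-01 reaches 2062-12-31 (last day of December, 31 days).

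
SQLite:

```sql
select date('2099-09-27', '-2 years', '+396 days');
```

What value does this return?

2098-10-28

Adding -2 years to 2099-09-27 gives 2097-09-27.
Applying '+396 days' to 2097-09-27: counting 396 days forward gives 2098-10-28.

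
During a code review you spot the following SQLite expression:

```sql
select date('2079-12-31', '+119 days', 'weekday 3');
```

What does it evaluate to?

2080-05-01

Applying '+119 days' to 2079-12-31: counting 119 days forward gives 2080-04-28.
`weekday 3` advances to the next Wednesday; 2080-04-28 is a Sunday, so it moves forward to 2080-05-01.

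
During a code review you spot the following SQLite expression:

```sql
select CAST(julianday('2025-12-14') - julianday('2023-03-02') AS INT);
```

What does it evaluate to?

1018

29 days remain in March 2023 after the 2nd (31 − 2).
Full months from April 2023 through November 2025 contribute their day counts.
Then 14 days into December 2025.
Total: 29 + 30 + 31 + 30 + 31 + 31 + 30 + 31 + 30 + 31 + 31 + 29 + 31 + 30 + 31 + 30 + 31 + 31 + 30 + 31 + 30 + 31 + 31 + 28 + 31 + 30 + 31 + 30 + 31 + 31 + 30 + 31 + 30 + 14 = 1018.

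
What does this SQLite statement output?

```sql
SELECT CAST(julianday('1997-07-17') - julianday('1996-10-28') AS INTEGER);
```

3 days remain in October 1996 after the 28th (31 − 28).
Full months from November 1996 through June 1997 contribute their day counts.
Then 17 days into July 1997.
Total: 3 + 30 + 31 + 31 + 28 + 31 + 30 + 31 + 30 + 17 = 262.

262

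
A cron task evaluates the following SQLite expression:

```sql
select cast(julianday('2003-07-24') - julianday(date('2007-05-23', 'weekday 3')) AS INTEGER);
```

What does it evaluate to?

-1399

`weekday 3` advances to the next Wednesday; 2007-05-23 is already a Wednesday, so it stays at 2007-05-23.
7 days remain in July 2003 after the 24th (31 − 24).
Full months from August 2003 through April 2007 contribute their day counts.
Then 23 days into May 2007.
Total: 7 + 31 + 30 + 31 + 30 + 31 + 31 + 29 + 31 + 30 + 31 + 30 + 31 + 31 + 30 + 31 + 30 + 31 + 31 + 28 + 31 + 30 + 31 + 30 + 31 + 31 + 30 + 31 + 30 + 31 + 31 + 28 + 31 + 30 + 31 + 30 + 31 + 31 + 30 + 31 + 30 + 31 + 31 + 28 + 31 + 30 + 23 = 1399.
The subtraction is earlier − later, so the result is −1399 → -1399.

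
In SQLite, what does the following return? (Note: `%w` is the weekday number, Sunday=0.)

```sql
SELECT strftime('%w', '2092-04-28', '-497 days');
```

1

First apply '-497 days': 2092-04-28 → 2090-12-18.
2090-12-18 is a Monday; with Sunday=0 that is 1.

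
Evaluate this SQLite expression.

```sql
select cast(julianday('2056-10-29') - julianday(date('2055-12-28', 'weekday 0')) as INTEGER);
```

`weekday 0` advances to the next Sunday; 2055-12-28 is a Tuesday, so it moves forward to 2056-01-02.
29 days remain in January 2056 after the 2nd (31 − 2).
Full months from February 2056 through September 2056 contribute their day counts.
Then 29 days into October 2056.
Total: 29 + 29 + 31 + 30 + 31 + 30 + 31 + 31 + 30 + 29 = 301.

301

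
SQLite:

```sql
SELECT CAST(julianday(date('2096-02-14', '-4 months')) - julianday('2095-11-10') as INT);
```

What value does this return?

Adding -4 months to 2096-02-14 gives 2095-10-14.
17 days remain in October 2095 after the 14th (31 − 14).
Then 10 days into November 2095.
Total: 17 + 10 = 27.
The subtraction is earlier − later, so the result is −27 → -27.

-27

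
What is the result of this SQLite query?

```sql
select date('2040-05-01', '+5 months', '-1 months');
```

Adding +5 months to 2040-05-01 gives 2040-10-01.
Adding -1 month to 2040-10-01 gives 2040-09-01.

2040-09-01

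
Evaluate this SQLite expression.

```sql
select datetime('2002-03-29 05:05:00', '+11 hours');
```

2002-03-29 16:05:00

+11 hours from 2002-03-29 05:05:00 is 2002-03-29 16:05:00.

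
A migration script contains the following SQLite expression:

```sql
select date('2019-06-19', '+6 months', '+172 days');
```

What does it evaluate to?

2020-06-08

Adding +6 months to 2019-06-19 gives 2019-12-19.
Applying '+172 days' to 2019-12-19: counting 172 days forward gives 2020-06-08.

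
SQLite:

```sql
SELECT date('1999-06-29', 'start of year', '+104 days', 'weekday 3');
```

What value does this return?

1999-04-21

`start of year` rewinds 1999-06-29 to 1999-01-01.
Applying '+104 days' to 1999-01-01: counting 104 days forward gives 1999-04-15.
`weekday 3` advances to the next Wednesday; 1999-04-15 is a Thursday, so it moves forward to 1999-04-21.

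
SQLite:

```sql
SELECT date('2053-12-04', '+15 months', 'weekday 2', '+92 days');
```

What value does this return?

2055-06-09

Adding +15 months to 2053-12-04 gives 2055-03-04.
`weekday 2` advances to the next Tuesday; 2055-03-04 is a Thursday, so it moves forward to 2055-03-09.
Applying '+92 days' to 2055-03-09: counting 92 days forward gives 2055-06-09.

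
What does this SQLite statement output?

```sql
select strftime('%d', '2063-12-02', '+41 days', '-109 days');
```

25

First apply '+41 days', '-109 days': 2063-12-02 → 2063-09-25.
`%d` extracts the 2-digit day of month: 25.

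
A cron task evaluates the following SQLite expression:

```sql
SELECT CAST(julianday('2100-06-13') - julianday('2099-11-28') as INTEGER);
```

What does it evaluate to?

2 days remain in November 2099 after the 28th (30 − 28).
Full months from December 2099 through May 2100 contribute their day counts.
Then 13 days into June 2100.
Total: 2 + 31 + 31 + 28 + 31 + 30 + 31 + 13 = 197.

197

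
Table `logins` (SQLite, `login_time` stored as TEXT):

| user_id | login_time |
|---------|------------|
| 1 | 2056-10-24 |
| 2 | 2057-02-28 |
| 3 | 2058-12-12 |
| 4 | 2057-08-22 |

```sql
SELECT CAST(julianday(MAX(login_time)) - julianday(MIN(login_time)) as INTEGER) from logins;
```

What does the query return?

MIN = 2056-10-24, MAX = 2058-12-12.
7 days remain in October 2056 after the 24th (31 − 24).
Full months from November 2056 through November 2058 contribute their day counts.
Then 12 days into December 2058.
Total: 7 + 30 + 31 + 31 + 28 + 31 + 30 + 31 + 30 + 31 + 31 + 30 + 31 + 30 + 31 + 31 + 28 + 31 + 30 + 31 + 30 + 31 + 31 + 30 + 31 + 30 + 12 = 779.

779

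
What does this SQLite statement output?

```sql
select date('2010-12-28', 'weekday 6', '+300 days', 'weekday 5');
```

2011-10-28

`weekday 6` advances to the next Saturday; 2010-12-28 is a Tuesday, so it moves forward to 2011-01-01.
Applying '+300 days' to 2011-01-01: counting 300 days forward gives 2011-10-28.
`weekday 5` advances to the next Friday; 2011-10-28 is already a Friday, so it stays at 2011-10-28.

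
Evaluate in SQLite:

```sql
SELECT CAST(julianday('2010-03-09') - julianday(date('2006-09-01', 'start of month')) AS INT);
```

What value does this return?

`start of month` rewinds 2006-09-01 to 2006-09-01.
29 days remain in September 2006 after the 1st (30 − 1).
Full months from October 2006 through February 2010 contribute their day counts.
Then 9 days into March 2010.
Total: 29 + 31 + 30 + 31 + 31 + 28 + 31 + 30 + 31 + 30 + 31 + 31 + 30 + 31 + 30 + 31 + 31 + 29 + 31 + 30 + 31 + 30 + 31 + 31 + 30 + 31 + 30 + 31 + 31 + 28 + 31 + 30 + 31 + 30 + 31 + 31 + 30 + 31 + 30 + 31 + 31 + 28 + 9 = 1285.

1285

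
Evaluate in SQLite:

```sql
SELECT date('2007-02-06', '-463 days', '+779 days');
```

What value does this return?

Applying '-463 days' to 2007-02-06: counting 463 days back gives 2005-10-31.
Applying '+779 days' to 2005-10-31: counting 779 days forward gives 2007-12-19.

2007-12-19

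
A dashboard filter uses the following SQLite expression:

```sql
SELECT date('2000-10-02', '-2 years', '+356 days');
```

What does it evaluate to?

1999-09-23

Adding -2 years to 2000-10-02 gives 1998-10-02.
Applying '+356 days' to 1998-10-02: counting 356 days forward gives 1999-09-23.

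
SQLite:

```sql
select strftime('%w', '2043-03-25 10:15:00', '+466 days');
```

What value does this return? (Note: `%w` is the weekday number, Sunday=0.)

First apply '+466 days': 2043-03-25 10:15:00 → 2044-07-03 10:15:00.
2044-07-03 is a Sunday; with Sunday=0 that is 0.

0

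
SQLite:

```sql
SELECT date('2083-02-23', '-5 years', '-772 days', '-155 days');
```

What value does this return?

2075-08-11

Adding -5 years to 2083-02-23 gives 2078-02-23.
Applying '-772 days' to 2078-02-23: counting 772 days back gives 2076-01-13.
Applying '-155 days' to 2076-01-13: counting 155 days back gives 2075-08-11.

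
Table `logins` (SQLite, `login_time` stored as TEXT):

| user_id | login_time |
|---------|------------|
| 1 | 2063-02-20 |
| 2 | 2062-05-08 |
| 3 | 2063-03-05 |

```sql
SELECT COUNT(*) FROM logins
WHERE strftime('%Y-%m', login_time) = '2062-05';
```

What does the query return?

Rows with year-month 2062-05: 2062-05-08 → 1.

1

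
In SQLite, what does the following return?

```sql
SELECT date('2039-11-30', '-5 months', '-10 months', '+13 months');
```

Adding -5 months to 2039-11-30 gives 2039-06-30.
Adding -10 months to 2039-06-30 gives 2038-08-30.
Adding +13 months to 2038-08-30 gives 2039-09-30.

2039-09-30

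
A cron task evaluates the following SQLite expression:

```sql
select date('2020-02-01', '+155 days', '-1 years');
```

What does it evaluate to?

Applying '+155 days' to 2020-02-01: counting 155 days forward gives 2020-07-05.
Adding -1 year to 2020-07-05 gives 2019-07-05.

2019-07-05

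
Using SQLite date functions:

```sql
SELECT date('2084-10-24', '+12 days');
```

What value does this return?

2084-11-05

October 2084 has 31 days; 7 remain after the 24th, so 8 days reach 2084-11-01.
Advancing 4 more days within November lands on 2084-11-05.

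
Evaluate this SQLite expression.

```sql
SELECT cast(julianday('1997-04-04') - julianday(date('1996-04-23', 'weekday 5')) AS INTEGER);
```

343

`weekday 5` advances to the next Friday; 1996-04-23 is a Tuesday, so it moves forward to 1996-04-26.
4 days remain in April 1996 after the 26th (30 − 26).
Full months from May 1996 through March 1997 contribute their day counts.
Then 4 days into April 1997.
Total: 4 + 31 + 30 + 31 + 31 + 30 + 31 + 30 + 31 + 31 + 28 + 31 + 4 = 343.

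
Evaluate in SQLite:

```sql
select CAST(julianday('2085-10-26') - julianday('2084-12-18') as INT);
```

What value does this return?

312

13 days remain in December 2084 after the 18th (31 − 18).
Full months from January 2085 through September 2085 contribute their day counts.
Then 26 days into October 2085.
Total: 13 + 31 + 28 + 31 + 30 + 31 + 30 + 31 + 31 + 30 + 26 = 312.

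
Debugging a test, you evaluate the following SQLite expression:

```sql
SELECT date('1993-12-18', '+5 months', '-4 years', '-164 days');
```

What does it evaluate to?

1989-12-05

Adding +5 months to 1993-12-18 gives 1994-05-18.
Adding -4 years to 1994-05-18 gives 1990-05-18.
Applying '-164 days' to 1990-05-18: counting 164 days back gives 1989-12-05.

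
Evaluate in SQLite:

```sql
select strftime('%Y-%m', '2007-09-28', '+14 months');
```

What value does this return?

2008-11

First apply '+14 months': 2007-09-28 → 2008-11-28.
`%Y-%m` extracts the year-month: 2008-11.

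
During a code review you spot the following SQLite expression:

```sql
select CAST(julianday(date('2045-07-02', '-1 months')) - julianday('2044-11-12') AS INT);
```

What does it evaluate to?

Adding -1 month to 2045-07-02 gives 2045-06-02.
18 days remain in November 2044 after the 12th (30 − 12).
Full months from December 2044 through May 2045 contribute their day counts.
Then 2 days into June 2045.
Total: 18 + 31 + 31 + 28 + 31 + 30 + 31 + 2 = 202.

202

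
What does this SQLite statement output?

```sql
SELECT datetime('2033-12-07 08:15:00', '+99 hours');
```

2033-12-11 11:15:00

+99 hours from 2033-12-07 08:15:00 is 2033-12-11 11:15:00 (crosses midnight).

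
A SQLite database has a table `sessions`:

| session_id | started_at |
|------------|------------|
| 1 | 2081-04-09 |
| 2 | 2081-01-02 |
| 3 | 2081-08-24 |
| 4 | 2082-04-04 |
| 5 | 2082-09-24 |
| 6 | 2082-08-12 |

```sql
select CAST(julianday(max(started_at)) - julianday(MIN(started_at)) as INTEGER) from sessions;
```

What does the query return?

MIN = 2081-01-02, MAX = 2082-09-24.
29 days remain in January 2081 after the 2nd (31 − 2).
Full months from February 2081 through August 2082 contribute their day counts.
Then 24 days into September 2082.
Total: 29 + 28 + 31 + 30 + 31 + 30 + 31 + 31 + 30 + 31 + 30 + 31 + 31 + 28 + 31 + 30 + 31 + 30 + 31 + 31 + 24 = 630.

630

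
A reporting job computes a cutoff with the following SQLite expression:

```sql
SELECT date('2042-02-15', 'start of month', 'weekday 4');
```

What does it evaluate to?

2042-02-06

`start of month` rewinds 2042-02-15 to 2042-02-01.
`weekday 4` advances to the next Thursday; 2042-02-01 is a Saturday, so it moves forward to 2042-02-06.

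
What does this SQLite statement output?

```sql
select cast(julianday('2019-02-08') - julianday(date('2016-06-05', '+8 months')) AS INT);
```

Adding +8 months to 2016-06-05 gives 2017-02-05.
23 days remain in February 2017 after the 5th (28 − 5).
Full months from March 2017 through January 2019 contribute their day counts.
Then 8 days into February 2019.
Total: 23 + 31 + 30 + 31 + 30 + 31 + 31 + 30 + 31 + 30 + 31 + 31 + 28 + 31 + 30 + 31 + 30 + 31 + 31 + 30 + 31 + 30 + 31 + 31 + 8 = 733.

733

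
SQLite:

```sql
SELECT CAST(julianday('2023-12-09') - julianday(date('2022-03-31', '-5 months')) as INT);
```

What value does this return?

769

Adding -5 months to 2022-03-31 gives 2021-10-31.
0 days remain in October 2021 after the 31st (31 − 31).
Full months from November 2021 through November 2023 contribute their day counts.
Then 9 days into December 2023.
Total: 0 + 30 + 31 + 31 + 28 + 31 + 30 + 31 + 30 + 31 + 31 + 30 + 31 + 30 + 31 + 31 + 28 + 31 + 30 + 31 + 30 + 31 + 31 + 30 + 31 + 30 + 9 = 769.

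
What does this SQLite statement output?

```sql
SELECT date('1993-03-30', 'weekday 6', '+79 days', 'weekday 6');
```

1993-06-26

`weekday 6` advances to the next Saturday; 1993-03-30 is a Tuesday, so it moves forward to 1993-04-03.
Applying '+79 days' to 1993-04-03: counting 79 days forward gives 1993-06-21.
`weekday 6` advances to the next Saturday; 1993-06-21 is a Monday, so it moves forward to 1993-06-26.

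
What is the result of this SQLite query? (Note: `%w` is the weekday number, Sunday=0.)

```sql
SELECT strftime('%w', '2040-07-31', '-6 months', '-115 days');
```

First apply '-6 months', '-115 days': 2040-07-31 → 2039-10-08.
2039-10-08 is a Saturday; with Sunday=0 that is 6.

6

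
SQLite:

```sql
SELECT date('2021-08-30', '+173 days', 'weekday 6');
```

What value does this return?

Applying '+173 days' to 2021-08-30: counting 173 days forward gives 2022-02-19.
`weekday 6` advances to the next Saturday; 2022-02-19 is already a Saturday, so it stays at 2022-02-19.

2022-02-19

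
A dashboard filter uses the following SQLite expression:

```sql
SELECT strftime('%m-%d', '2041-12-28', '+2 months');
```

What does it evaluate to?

First apply '+2 months': 2041-12-28 → 2042-02-28.
`%m-%d` extracts the month-day: 02-28.

02-28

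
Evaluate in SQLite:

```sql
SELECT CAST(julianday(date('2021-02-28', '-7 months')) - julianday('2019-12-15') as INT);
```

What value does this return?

Adding -7 months to 2021-02-28 gives 2020-07-28.
16 days remain in December 2019 after the 15th (31 − 15).
Full months from January 2020 through June 2020 contribute their day counts.
Then 28 days into July 2020.
Total: 16 + 31 + 29 + 31 + 30 + 31 + 30 + 28 = 226.

226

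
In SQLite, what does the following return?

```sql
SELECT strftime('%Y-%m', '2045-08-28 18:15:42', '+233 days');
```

2046-04

First apply '+233 days': 2045-08-28 18:15:42 → 2046-04-18 18:15:42.
`%Y-%m` extracts the year-month: 2046-04.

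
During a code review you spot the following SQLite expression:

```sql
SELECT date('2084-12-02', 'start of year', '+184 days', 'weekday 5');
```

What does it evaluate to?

2084-07-07

`start of year` rewinds 2084-12-02 to 2084-01-01.
Applying '+184 days' to 2084-01-01: counting 184 days forward gives 2084-07-03.
`weekday 5` advances to the next Friday; 2084-07-03 is a Monday, so it moves forward to 2084-07-07.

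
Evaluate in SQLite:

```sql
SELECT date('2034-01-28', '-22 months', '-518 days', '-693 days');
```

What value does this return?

Adding -22 months to 2034-01-28 gives 2032-03-28.
Applying '-518 days' to 2032-03-28: counting 518 days back gives 2030-10-27.
Applying '-693 days' to 2030-10-27: counting 693 days back gives 2028-12-03.

2028-12-03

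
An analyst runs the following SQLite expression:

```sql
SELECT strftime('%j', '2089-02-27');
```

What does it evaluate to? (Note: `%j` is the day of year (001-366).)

058

Day-of-year for 2089-02-27: days since 2089-01-01 inclusive = 58, zero-padded to 058.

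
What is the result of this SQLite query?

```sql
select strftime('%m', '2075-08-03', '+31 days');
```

09

First apply '+31 days': 2075-08-03 → 2075-09-03.
`%m` extracts the 2-digit month (01-12): 09.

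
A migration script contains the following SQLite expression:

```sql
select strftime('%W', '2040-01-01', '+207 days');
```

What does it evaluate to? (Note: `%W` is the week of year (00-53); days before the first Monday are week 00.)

First apply '+207 days': 2040-01-01 → 2040-07-26.
2040-07-26 is a Thursday. SQLite's %W counts Mondays since the year started; the result is 30.

30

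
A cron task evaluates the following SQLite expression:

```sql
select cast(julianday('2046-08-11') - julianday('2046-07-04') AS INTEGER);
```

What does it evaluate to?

38

27 days remain in July 2046 after the 4th (31 − 4).
Then 11 days into August 2046.
Total: 27 + 11 = 38.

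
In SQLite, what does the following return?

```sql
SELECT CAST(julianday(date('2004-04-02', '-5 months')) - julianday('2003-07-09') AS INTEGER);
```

116

Adding -5 months to 2004-04-02 gives 2003-11-02.
22 days remain in July 2003 after the 9th (31 − 9).
August 2003: 31 days.
September 2003: 30 days.
October 2003: 31 days.
Then 2 days into November 2003.
Total: 22 + 31 + 30 + 31 + 2 = 116.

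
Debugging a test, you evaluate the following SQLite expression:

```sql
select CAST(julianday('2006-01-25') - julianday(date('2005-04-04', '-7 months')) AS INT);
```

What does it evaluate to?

508

Adding -7 months to 2005-04-04 gives 2004-09-04.
26 days remain in September 2004 after the 4th (30 − 4).
Full months from October 2004 through December 2005 contribute their day counts.
Then 25 days into January 2006.
Total: 26 + 31 + 30 + 31 + 31 + 28 + 31 + 30 + 31 + 30 + 31 + 31 + 30 + 31 + 30 + 31 + 25 = 508.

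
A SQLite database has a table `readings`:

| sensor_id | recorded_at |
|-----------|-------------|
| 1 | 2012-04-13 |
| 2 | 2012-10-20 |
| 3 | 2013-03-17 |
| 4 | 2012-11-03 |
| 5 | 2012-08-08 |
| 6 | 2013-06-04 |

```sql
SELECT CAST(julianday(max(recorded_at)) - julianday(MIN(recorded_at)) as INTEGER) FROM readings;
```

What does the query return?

417

MIN = 2012-04-13, MAX = 2013-06-04.
17 days remain in April 2012 after the 13th (30 − 13).
Full months from May 2012 through May 2013 contribute their day counts.
Then 4 days into June 2013.
Total: 17 + 31 + 30 + 31 + 31 + 30 + 31 + 30 + 31 + 31 + 28 + 31 + 30 + 31 + 4 = 417.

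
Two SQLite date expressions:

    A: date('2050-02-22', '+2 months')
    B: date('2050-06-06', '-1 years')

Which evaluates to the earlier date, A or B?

A = 2050-04-22.
B = 2049-06-06.
B is earlier.

B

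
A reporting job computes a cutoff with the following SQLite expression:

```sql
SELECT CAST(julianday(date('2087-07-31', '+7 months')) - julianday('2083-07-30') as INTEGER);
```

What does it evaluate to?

Adding +7 months to 2087-07-31 targets 2088-02-31. February 2088 has only 29 days, so SQLite normalizes the 2-day overflow forward to 2088-03-02.
1 day remains in July 2083 after the 30th (31 − 30).
Full months from August 2083 through February 2088 contribute their day counts.
Then 2 days into March 2088.
Total: 1 + 31 + 30 + 31 + 30 + 31 + 31 + 29 + 31 + 30 + 31 + 30 + 31 + 31 + 30 + 31 + 30 + 31 + 31 + 28 + 31 + 30 + 31 + 30 + 31 + 31 + 30 + 31 + 30 + 31 + 31 + 28 + 31 + 30 + 31 + 30 + 31 + 31 + 30 + 31 + 30 + 31 + 31 + 28 + 31 + 30 + 31 + 30 + 31 + 31 + 30 + 31 + 30 + 31 + 31 + 29 + 2 = 1677.

1677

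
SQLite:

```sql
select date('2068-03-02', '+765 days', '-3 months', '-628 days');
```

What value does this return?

2068-04-18

Applying '+765 days' to 2068-03-02: counting 765 days forward gives 2070-04-06.
Adding -3 months to 2070-04-06 gives 2070-01-06.
Applying '-628 days' to 2070-01-06: counting 628 days back gives 2068-04-18.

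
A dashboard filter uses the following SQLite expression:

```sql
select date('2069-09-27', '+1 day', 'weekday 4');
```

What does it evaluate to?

Advancing 1 more day within September lands on 2069-09-28.
`weekday 4` advances to the next Thursday; 2069-09-28 is a Saturday, so it moves forward to 2069-10-03.

2069-10-03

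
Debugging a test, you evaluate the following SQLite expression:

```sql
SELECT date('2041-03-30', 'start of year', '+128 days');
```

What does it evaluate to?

`start of year` rewinds 2041-03-30 to 2041-01-01.
Applying '+128 days' to 2041-01-01: counting 128 days forward gives 2041-05-09.

2041-05-09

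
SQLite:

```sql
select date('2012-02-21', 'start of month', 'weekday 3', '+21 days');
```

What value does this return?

2012-02-22

`start of month` rewinds 2012-02-21 to 2012-02-01.
`weekday 3` advances to the next Wednesday; 2012-02-01 is already a Wednesday, so it stays at 2012-02-01.
Advancing 21 more days within February lands on 2012-02-22.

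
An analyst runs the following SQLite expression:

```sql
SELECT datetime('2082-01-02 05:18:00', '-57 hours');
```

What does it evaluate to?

-57 hours from 2082-01-02 05:18:00 is 2081-12-30 20:18:00 (crosses midnight).

2081-12-30 20:18:00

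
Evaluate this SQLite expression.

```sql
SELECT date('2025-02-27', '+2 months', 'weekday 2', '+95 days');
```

Adding +2 months to 2025-02-27 gives 2025-04-27.
`weekday 2` advances to the next Tuesday; 2025-04-27 is a Sunday, so it moves forward to 2025-04-29.
Applying '+95 days' to 2025-04-29: counting 95 days forward gives 2025-08-02.

2025-08-02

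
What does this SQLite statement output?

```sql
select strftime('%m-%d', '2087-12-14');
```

12-14

`%m-%d` extracts the month-day: 12-14.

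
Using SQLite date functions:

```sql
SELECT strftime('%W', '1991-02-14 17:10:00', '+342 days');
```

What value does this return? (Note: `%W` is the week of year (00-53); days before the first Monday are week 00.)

03

First apply '+342 days': 1991-02-14 17:10:00 → 1992-01-22 17:10:00.
1992-01-22 is a Wednesday. SQLite's %W counts Mondays since the year started; the result is 03.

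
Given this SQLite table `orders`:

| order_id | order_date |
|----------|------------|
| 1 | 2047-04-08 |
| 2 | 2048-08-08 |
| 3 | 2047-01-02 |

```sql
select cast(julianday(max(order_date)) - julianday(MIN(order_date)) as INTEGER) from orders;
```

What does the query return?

584

MIN = 2047-01-02, MAX = 2048-08-08.
29 days remain in January 2047 after the 2nd (31 − 2).
Full months from February 2047 through July 2048 contribute their day counts.
Then 8 days into August 2048.
Total: 29 + 28 + 31 + 30 + 31 + 30 + 31 + 31 + 30 + 31 + 30 + 31 + 31 + 29 + 31 + 30 + 31 + 30 + 31 + 8 = 584.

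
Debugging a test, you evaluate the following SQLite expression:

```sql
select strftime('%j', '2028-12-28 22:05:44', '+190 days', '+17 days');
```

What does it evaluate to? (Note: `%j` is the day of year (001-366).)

First apply '+190 days', '+17 days': 2028-12-28 22:05:44 → 2029-07-23 22:05:44.
Day-of-year for 2029-07-23: days since 2029-01-01 inclusive = 204, zero-padded to 204.

204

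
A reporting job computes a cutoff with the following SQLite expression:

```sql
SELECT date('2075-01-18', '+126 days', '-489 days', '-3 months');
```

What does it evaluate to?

2073-10-20

Applying '+126 days' to 2075-01-18: counting 126 days forward gives 2075-05-24.
Applying '-489 days' to 2075-05-24: counting 489 days back gives 2074-01-20.
Adding -3 months to 2074-01-20 gives 2073-10-20.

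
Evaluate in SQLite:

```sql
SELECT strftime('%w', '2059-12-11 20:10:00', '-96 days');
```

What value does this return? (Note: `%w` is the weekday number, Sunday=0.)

6

First apply '-96 days': 2059-12-11 20:10:00 → 2059-09-06 20:10:00.
2059-09-06 is a Saturday; with Sunday=0 that is 6.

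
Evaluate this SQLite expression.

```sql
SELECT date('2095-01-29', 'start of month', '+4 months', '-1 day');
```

2095-04-30

`start of month` rewinds 2095-01-29 to 2095-01-01.
Adding +4 months to 2095-01-01 gives 2095-05-01.
Going back 1 day from 2095-05-01 reaches 2095-04-30 (last day of April, 30 days).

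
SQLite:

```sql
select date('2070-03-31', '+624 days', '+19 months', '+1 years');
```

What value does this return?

Applying '+624 days' to 2070-03-31: counting 624 days forward gives 2071-12-15.
Adding +19 months to 2071-12-15 gives 2073-07-15.
Adding +1 year to 2073-07-15 gives 2074-07-15.

2074-07-15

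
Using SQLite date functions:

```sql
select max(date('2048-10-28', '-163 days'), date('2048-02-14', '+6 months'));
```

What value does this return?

date('2048-10-28', '-163 days') → 2048-05-18.
date('2048-02-14', '+6 months') → 2048-08-14.
Later of the two is 2048-08-14.

2048-08-14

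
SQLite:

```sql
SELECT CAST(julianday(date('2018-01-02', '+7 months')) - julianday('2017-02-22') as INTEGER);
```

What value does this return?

526

Adding +7 months to 2018-01-02 gives 2018-08-02.
6 days remain in February 2017 after the 22nd (28 − 22).
Full months from March 2017 through July 2018 contribute their day counts.
Then 2 days into August 2018.
Total: 6 + 31 + 30 + 31 + 30 + 31 + 31 + 30 + 31 + 30 + 31 + 31 + 28 + 31 + 30 + 31 + 30 + 31 + 2 = 526.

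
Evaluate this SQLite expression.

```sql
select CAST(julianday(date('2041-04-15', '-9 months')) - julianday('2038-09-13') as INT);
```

671

Adding -9 months to 2041-04-15 gives 2040-07-15.
17 days remain in September 2038 after the 13th (30 − 13).
Full months from October 2038 through June 2040 contribute their day counts.
Then 15 days into July 2040.
Total: 17 + 31 + 30 + 31 + 31 + 28 + 31 + 30 + 31 + 30 + 31 + 31 + 30 + 31 + 30 + 31 + 31 + 29 + 31 + 30 + 31 + 30 + 15 = 671.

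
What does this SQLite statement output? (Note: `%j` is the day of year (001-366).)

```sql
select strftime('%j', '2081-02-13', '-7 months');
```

195

First apply '-7 months': 2081-02-13 → 2080-07-13.
Day-of-year for 2080-07-13: days since 2080-01-01 inclusive = 195, zero-padded to 195.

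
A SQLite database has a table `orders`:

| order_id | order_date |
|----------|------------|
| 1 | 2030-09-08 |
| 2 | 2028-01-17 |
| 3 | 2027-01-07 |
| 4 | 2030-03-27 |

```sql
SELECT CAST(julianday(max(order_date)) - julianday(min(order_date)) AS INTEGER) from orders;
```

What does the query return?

MIN = 2027-01-07, MAX = 2030-09-08.
24 days remain in January 2027 after the 7th (31 − 7).
Full months from February 2027 through August 2030 contribute their day counts.
Then 8 days into September 2030.
Total: 24 + 28 + 31 + 30 + 31 + 30 + 31 + 31 + 30 + 31 + 30 + 31 + 31 + 29 + 31 + 30 + 31 + 30 + 31 + 31 + 30 + 31 + 30 + 31 + 31 + 28 + 31 + 30 + 31 + 30 + 31 + 31 + 30 + 31 + 30 + 31 + 31 + 28 + 31 + 30 + 31 + 30 + 31 + 31 + 8 = 1340.

1340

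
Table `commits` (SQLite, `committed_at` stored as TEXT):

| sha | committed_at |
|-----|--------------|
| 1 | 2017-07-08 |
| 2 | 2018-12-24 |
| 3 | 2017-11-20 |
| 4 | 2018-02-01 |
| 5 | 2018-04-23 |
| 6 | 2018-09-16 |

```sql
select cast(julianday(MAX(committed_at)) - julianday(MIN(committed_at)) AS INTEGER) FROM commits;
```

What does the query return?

534

MIN = 2017-07-08, MAX = 2018-12-24.
23 days remain in July 2017 after the 8th (31 − 8).
Full months from August 2017 through November 2018 contribute their day counts.
Then 24 days into December 2018.
Total: 23 + 31 + 30 + 31 + 30 + 31 + 31 + 28 + 31 + 30 + 31 + 30 + 31 + 31 + 30 + 31 + 30 + 24 = 534.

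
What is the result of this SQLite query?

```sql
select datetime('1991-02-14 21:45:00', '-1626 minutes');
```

1626 minutes = 27h 6m; -1626 minutes from 1991-02-14 21:45:00 is 1991-02-13 18:39:00 (crosses midnight).

1991-02-13 18:39:00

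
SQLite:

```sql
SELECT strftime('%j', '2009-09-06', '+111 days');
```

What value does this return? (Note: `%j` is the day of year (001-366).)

360

First apply '+111 days': 2009-09-06 → 2009-12-26.
Day-of-year for 2009-12-26: days since 2009-01-01 inclusive = 360, zero-padded to 360.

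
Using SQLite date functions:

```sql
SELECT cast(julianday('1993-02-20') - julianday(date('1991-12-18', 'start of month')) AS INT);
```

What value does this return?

`start of month` rewinds 1991-12-18 to 1991-12-01.
30 days remain in December 1991 after the 1st (31 − 1).
Full months from January 1992 through January 1993 contribute their day counts.
Then 20 days into February 1993.
Total: 30 + 31 + 29 + 31 + 30 + 31 + 30 + 31 + 31 + 30 + 31 + 30 + 31 + 31 + 20 = 447.

447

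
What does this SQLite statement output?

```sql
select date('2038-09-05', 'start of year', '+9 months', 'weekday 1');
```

2038-10-04

`start of year` rewinds 2038-09-05 to 2038-01-01.
Adding +9 months to 2038-01-01 gives 2038-10-01.
`weekday 1` advances to the next Monday; 2038-10-01 is a Friday, so it moves forward to 2038-10-04.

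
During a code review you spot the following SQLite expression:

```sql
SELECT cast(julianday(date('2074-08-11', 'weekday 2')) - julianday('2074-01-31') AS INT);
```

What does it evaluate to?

`weekday 2` advances to the next Tuesday; 2074-08-11 is a Saturday, so it moves forward to 2074-08-14.
0 days remain in January 2074 after the 31st (31 − 31).
Full months from February 2074 through July 2074 contribute their day counts.
Then 14 days into August 2074.
Total: 0 + 28 + 31 + 30 + 31 + 30 + 31 + 14 = 195.

195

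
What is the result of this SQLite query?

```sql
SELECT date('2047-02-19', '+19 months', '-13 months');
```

Adding +19 months to 2047-02-19 gives 2048-09-19.
Adding -13 months to 2048-09-19 gives 2047-08-19.

2047-08-19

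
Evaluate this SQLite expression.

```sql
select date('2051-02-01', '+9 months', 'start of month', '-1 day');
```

2051-10-31

Adding +9 months to 2051-02-01 gives 2051-11-01.
`start of month` rewinds 2051-11-01 to 2051-11-01.
Going back 1 day from 2051-11-01 reaches 2051-10-31 (last day of October, 31 days).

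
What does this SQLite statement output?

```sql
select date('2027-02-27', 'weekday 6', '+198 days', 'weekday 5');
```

`weekday 6` advances to the next Saturday; 2027-02-27 is already a Saturday, so it stays at 2027-02-27.
Applying '+198 days' to 2027-02-27: counting 198 days forward gives 2027-09-13.
`weekday 5` advances to the next Friday; 2027-09-13 is a Monday, so it moves forward to 2027-09-17.

2027-09-17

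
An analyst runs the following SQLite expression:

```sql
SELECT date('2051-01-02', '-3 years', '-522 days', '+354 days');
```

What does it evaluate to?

Adding -3 years to 2051-01-02 gives 2048-01-02.
Applying '-522 days' to 2048-01-02: counting 522 days back gives 2046-07-29.
Applying '+354 days' to 2046-07-29: counting 354 days forward gives 2047-07-18.

2047-07-18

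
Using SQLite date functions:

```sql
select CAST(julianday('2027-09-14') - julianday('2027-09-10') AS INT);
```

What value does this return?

4

Both dates are in September 2027: 14 − 10 = 4.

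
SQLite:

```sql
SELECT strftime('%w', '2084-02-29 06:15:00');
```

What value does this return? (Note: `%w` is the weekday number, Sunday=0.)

2

2084-02-29 is a Tuesday; with Sunday=0 that is 2.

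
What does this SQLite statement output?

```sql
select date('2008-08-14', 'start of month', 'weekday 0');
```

`start of month` rewinds 2008-08-14 to 2008-08-01.
`weekday 0` advances to the next Sunday; 2008-08-01 is a Friday, so it moves forward to 2008-08-03.

2008-08-03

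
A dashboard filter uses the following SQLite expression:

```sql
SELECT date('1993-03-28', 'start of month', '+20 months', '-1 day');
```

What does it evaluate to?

`start of month` rewinds 1993-03-28 to 1993-03-01.
Adding +20 months to 1993-03-01 gives 1994-11-01.
Going back 1 day from 1994-11-01 reaches 1994-10-31 (last day of October, 31 days).

1994-10-31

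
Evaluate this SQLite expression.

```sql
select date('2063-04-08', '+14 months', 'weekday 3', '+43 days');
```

2064-07-24

Adding +14 months to 2063-04-08 gives 2064-06-08.
`weekday 3` advances to the next Wednesday; 2064-06-08 is a Sunday, so it moves forward to 2064-06-11.
Applying '+43 days' to 2064-06-11: counting 43 days forward gives 2064-07-24.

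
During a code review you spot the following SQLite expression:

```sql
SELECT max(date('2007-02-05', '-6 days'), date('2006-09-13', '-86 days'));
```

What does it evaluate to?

2007-01-30

date('2007-02-05', '-6 days') → 2007-01-30.
date('2006-09-13', '-86 days') → 2006-06-19.
Later of the two is 2007-01-30.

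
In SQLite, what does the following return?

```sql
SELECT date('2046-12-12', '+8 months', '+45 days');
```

2047-09-26

Adding +8 months to 2046-12-12 gives 2047-08-12.
Applying '+45 days' to 2047-08-12: counting 45 days forward gives 2047-09-26.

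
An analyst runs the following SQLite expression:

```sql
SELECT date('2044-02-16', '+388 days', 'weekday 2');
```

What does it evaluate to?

Applying '+388 days' to 2044-02-16: counting 388 days forward gives 2045-03-10.
`weekday 2` advances to the next Tuesday; 2045-03-10 is a Friday, so it moves forward to 2045-03-14.

2045-03-14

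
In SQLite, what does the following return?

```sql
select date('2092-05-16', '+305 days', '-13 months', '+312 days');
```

Applying '+305 days' to 2092-05-16: counting 305 days forward gives 2093-03-17.
Adding -13 months to 2093-03-17 gives 2092-02-17.
Applying '+312 days' to 2092-02-17: counting 312 days forward gives 2092-12-25.

2092-12-25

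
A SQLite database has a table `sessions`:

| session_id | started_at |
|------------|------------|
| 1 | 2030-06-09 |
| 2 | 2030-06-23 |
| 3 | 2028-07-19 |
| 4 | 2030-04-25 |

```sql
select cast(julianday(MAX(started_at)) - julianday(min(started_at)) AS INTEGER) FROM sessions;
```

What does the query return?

704

MIN = 2028-07-19, MAX = 2030-06-23.
12 days remain in July 2028 after the 19th (31 − 19).
Full months from August 2028 through May 2030 contribute their day counts.
Then 23 days into June 2030.
Total: 12 + 31 + 30 + 31 + 30 + 31 + 31 + 28 + 31 + 30 + 31 + 30 + 31 + 31 + 30 + 31 + 30 + 31 + 31 + 28 + 31 + 30 + 31 + 23 = 704.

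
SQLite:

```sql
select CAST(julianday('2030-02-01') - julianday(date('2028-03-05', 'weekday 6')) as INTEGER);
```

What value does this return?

`weekday 6` advances to the next Saturday; 2028-03-05 is a Sunday, so it moves forward to 2028-03-11.
20 days remain in March 2028 after the 11th (31 − 11).
Full months from April 2028 through January 2030 contribute their day counts.
Then 1 day into February 2030.
Total: 20 + 30 + 31 + 30 + 31 + 31 + 30 + 31 + 30 + 31 + 31 + 28 + 31 + 30 + 31 + 30 + 31 + 31 + 30 + 31 + 30 + 31 + 31 + 1 = 692.

692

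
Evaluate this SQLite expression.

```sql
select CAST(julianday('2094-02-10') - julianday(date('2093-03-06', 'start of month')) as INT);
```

346

`start of month` rewinds 2093-03-06 to 2093-03-01.
30 days remain in March 2093 after the 1st (31 − 1).
Full months from April 2093 through January 2094 contribute their day counts.
Then 10 days into February 2094.
Total: 30 + 30 + 31 + 30 + 31 + 31 + 30 + 31 + 30 + 31 + 31 + 10 = 346.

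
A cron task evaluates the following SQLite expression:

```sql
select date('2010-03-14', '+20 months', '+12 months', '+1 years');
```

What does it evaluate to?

2013-11-14

Adding +20 months to 2010-03-14 gives 2011-11-14.
Adding +12 months to 2011-11-14 gives 2012-11-14.
Adding +1 year to 2012-11-14 gives 2013-11-14.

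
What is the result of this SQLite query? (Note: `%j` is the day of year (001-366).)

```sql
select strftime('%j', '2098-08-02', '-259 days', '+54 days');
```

First apply '-259 days', '+54 days': 2098-08-02 → 2098-01-09.
Day-of-year for 2098-01-09: days since 2098-01-01 inclusive = 9, zero-padded to 009.

009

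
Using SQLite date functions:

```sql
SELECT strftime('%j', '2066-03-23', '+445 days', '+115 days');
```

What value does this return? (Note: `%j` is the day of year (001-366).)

277

First apply '+445 days', '+115 days': 2066-03-23 → 2067-10-04.
Day-of-year for 2067-10-04: days since 2067-01-01 inclusive = 277, zero-padded to 277.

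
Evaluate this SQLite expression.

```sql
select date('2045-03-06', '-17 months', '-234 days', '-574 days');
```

Adding -17 months to 2045-03-06 gives 2043-10-06.
Applying '-234 days' to 2043-10-06: counting 234 days back gives 2043-02-14.
Applying '-574 days' to 2043-02-14: counting 574 days back gives 2041-07-20.

2041-07-20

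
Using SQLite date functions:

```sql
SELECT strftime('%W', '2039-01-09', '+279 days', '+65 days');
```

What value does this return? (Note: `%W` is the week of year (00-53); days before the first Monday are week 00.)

First apply '+279 days', '+65 days': 2039-01-09 → 2039-12-19.
2039-12-19 is a Monday. SQLite's %W counts Mondays since the year started; the result is 51.

51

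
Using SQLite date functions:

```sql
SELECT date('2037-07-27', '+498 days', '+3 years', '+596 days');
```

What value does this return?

Applying '+498 days' to 2037-07-27: counting 498 days forward gives 2038-12-07.
Adding +3 years to 2038-12-07 gives 2041-12-07.
Applying '+596 days' to 2041-12-07: counting 596 days forward gives 2043-07-26.

2043-07-26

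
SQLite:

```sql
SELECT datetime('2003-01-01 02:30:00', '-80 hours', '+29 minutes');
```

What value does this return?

2002-12-28 18:59:00

-80 hours from 2003-01-01 02:30:00 is 2002-12-28 18:30:00 (crosses midnight).
+29 minutes from 2002-12-28 18:30:00 is 2002-12-28 18:59:00.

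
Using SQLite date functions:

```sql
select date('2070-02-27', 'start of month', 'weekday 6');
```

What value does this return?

2070-02-01

`start of month` rewinds 2070-02-27 to 2070-02-01.
`weekday 6` advances to the next Saturday; 2070-02-01 is already a Saturday, so it stays at 2070-02-01.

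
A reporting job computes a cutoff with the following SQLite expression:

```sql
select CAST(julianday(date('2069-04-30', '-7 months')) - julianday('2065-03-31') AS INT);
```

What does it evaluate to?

1279

Adding -7 months to 2069-04-30 gives 2068-09-30.
0 days remain in March 2065 after the 31st (31 − 31).
Full months from April 2065 through August 2068 contribute their day counts.
Then 30 days into September 2068.
Total: 0 + 30 + 31 + 30 + 31 + 31 + 30 + 31 + 30 + 31 + 31 + 28 + 31 + 30 + 31 + 30 + 31 + 31 + 30 + 31 + 30 + 31 + 31 + 28 + 31 + 30 + 31 + 30 + 31 + 31 + 30 + 31 + 30 + 31 + 31 + 29 + 31 + 30 + 31 + 30 + 31 + 31 + 30 = 1279.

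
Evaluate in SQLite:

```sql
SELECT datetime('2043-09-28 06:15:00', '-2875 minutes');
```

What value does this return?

2875 minutes = 47h 55m; -2875 minutes from 2043-09-28 06:15:00 is 2043-09-26 06:20:00 (crosses midnight).

2043-09-26 06:20:00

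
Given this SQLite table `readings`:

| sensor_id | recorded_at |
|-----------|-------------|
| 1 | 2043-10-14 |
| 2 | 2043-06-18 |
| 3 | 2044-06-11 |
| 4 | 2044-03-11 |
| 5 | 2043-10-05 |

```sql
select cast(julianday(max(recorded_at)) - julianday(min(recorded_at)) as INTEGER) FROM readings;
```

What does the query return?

MIN = 2043-06-18, MAX = 2044-06-11.
12 days remain in June 2043 after the 18th (30 − 18).
Full months from July 2043 through May 2044 contribute their day counts.
Then 11 days into June 2044.
Total: 12 + 31 + 31 + 30 + 31 + 30 + 31 + 31 + 29 + 31 + 30 + 31 + 11 = 359.

359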